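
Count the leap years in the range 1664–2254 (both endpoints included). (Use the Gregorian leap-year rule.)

Multiples of 4 in [1664,2254]: 148.
Of those, multiples of 100: 6 (not leap unless ÷400).
Multiples of 400: 1.
Leap years = 148 − 6 + 1 = 143.

143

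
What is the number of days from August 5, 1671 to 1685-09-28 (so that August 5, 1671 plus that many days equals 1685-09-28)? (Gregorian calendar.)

Aug 5, 1671 → Aug 5, 1672: 366 days (Feb 29, 1672 is in that span).
Aug 5, 1672 → Aug 5, 1673: 365 days.
Aug 5, 1673 → Aug 5, 1674: 365 days.
Aug 5, 1674 → Aug 5, 1675: 365 days.
Aug 5, 1675 → Aug 5, 1676: 366 days (Feb 29, 1676 is in that span).
Aug 5, 1676 → Aug 5, 1677: 365 days.
Aug 5, 1677 → Aug 5, 1678: 365 days.
Aug 5, 1678 → Aug 5, 1679: 365 days.
Aug 5, 1679 → Aug 5, 1680: 366 days (Feb 29, 1680 is in that span).
Aug 5, 1680 → Aug 5, 1681: 365 days.
Aug 5, 1681 → Aug 5, 1682: 365 days.
Aug 5, 1682 → Aug 5, 1683: 365 days.
Aug 5, 1683 → Aug 5, 1684: 366 days (Feb 29, 1684 is in that span).
Aug 5, 1684 → Aug 5, 1685: 365 days.
Aug 5, 1685 → Sep 5, 1685: 31 days (August has 31).
Sep 5, 1685 → Sep 28, 1685: 23 days.
Total: 5168 days.

5168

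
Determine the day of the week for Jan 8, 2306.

Doomsday rule: the anchor day for the 2300s is Wednesday. For year 06: 6÷12 = 0 r 6, and 6÷4 = 1, so 0+6+1 = 7.
Wednesday + 7 ≡ Wednesday — that's 2306's doomsday.
In January the doomsday date is Jan 3 (2306 is not a leap year).
Jan 8 is 5 days after Jan 3; 5 mod 7 = 5, so Wednesday + 5 = Monday.

Monday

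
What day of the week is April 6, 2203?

Wednesday

Doomsday rule: the anchor day for the 2200s is Friday. For year 03: 3÷12 = 0 r 3, and 3÷4 = 0, so 0+3+0 = 3.
Friday + 3 ≡ Monday — that's 2203's doomsday.
In April the doomsday date is Apr 4.
Apr 6 is 2 days after Apr 4; 2 mod 7 = 2, so Monday + 2 = Wednesday.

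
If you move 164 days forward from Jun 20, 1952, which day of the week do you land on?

First find the weekday of Jun 20, 1952. Doomsday rule: the anchor day for the 1900s is Wednesday. For year 52: 52÷12 = 4 r 4, and 4÷4 = 1, so 4+4+1 = 9.
Wednesday + 9 ≡ Friday — that's 1952's doomsday.
In June the doomsday date is Jun 6.
Jun 20 is 14 days after Jun 6; 14 mod 7 = 0, so Friday + 0 = Friday.
164 mod 7 = 3, so 164 days after a Friday is Friday + 3 = Monday.

Monday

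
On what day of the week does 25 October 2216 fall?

Doomsday rule: the anchor day for the 2200s is Friday. For year 16: 16÷12 = 1 r 4, and 4÷4 = 1, so 1+4+1 = 6.
Friday + 6 ≡ Thursday — that's 2216's doomsday.
In October the doomsday date is Oct 10.
Oct 25 is 15 days after Oct 10; 15 mod 7 = 1, so Thursday + 1 = Friday.

Friday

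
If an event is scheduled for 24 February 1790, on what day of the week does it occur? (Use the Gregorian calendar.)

Doomsday rule: the anchor day for the 1700s is Sunday. For year 90: 90÷12 = 7 r 6, and 6÷4 = 1, so 7+6+1 = 14.
Sunday + 14 ≡ Sunday — that's 1790's doomsday.
In February the doomsday date is Feb 28 (1790 is not a leap year).
Feb 24 is 4 days before Feb 28; 4 mod 7 = 4, so Sunday − 4 = Wednesday.

Wednesday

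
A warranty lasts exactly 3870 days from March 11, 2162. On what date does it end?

October 14, 2172

+365 (one year) → Mar 11, 2163 (3505 left).
+366 (one year; includes Feb 29, 2164) → Mar 11, 2164 (3139 left).
+365 (one year) → Mar 11, 2165 (2774 left).
+365 (one year) → Mar 11, 2166 (2409 left).
+365 (one year) → Mar 11, 2167 (2044 left).
+366 (one year; includes Feb 29, 2168) → Mar 11, 2168 (1678 left).
+365 (one year) → Mar 11, 2169 (1313 left).
+365 (one year) → Mar 11, 2170 (948 left).
+365 (one year) → Mar 11, 2171 (583 left).
+366 (one year; includes Feb 29, 2172) → Mar 11, 2172 (217 left).
Mar has 31 days: +21 → Apr 1, 2172 (196 left).
Apr has 30 days: +30 → May 1, 2172 (166 left).
May has 31 days: +31 → Jun 1, 2172 (135 left).
Jun has 30 days: +30 → Jul 1, 2172 (105 left).
Jul has 31 days: +31 → Aug 1, 2172 (74 left).
Aug has 31 days: +31 → Sep 1, 2172 (43 left).
Sep has 30 days: +30 → Oct 1, 2172 (13 left).
+13 → Oct 14, 2172.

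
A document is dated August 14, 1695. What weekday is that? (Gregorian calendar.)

Doomsday rule: the anchor day for the 1600s is Tuesday. For year 95: 95÷12 = 7 r 11, and 11÷4 = 2, so 7+11+2 = 20.
Tuesday + 20 ≡ Monday — that's 1695's doomsday.
In August the doomsday date is Aug 8.
Aug 14 is 6 days after Aug 8; 6 mod 7 = 6, so Monday + 6 = Sunday.

Sunday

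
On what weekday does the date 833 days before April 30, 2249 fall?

Monday

First find the weekday of Apr 30, 2249. Doomsday rule: the anchor day for the 2200s is Friday. For year 49: 49÷12 = 4 r 1, and 1÷4 = 0, so 4+1+0 = 5.
Friday + 5 ≡ Wednesday — that's 2249's doomsday.
In April the doomsday date is Apr 4.
Apr 30 is 26 days after Apr 4; 26 mod 7 = 5, so Wednesday + 5 = Monday.
833 mod 7 = 0, so 833 days before a Monday is Monday − 0 = Monday.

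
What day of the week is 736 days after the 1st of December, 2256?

Tuesday

First find the weekday of Dec 1, 2256. Doomsday rule: the anchor day for the 2200s is Friday. For year 56: 56÷12 = 4 r 8, and 8÷4 = 2, so 4+8+2 = 14.
Friday + 14 ≡ Friday — that's 2256's doomsday.
In December the doomsday date is Dec 12.
Dec 1 is 11 days before Dec 12; 11 mod 7 = 4, so Friday − 4 = Monday.
736 mod 7 = 1, so 736 days after a Monday is Monday + 1 = Tuesday.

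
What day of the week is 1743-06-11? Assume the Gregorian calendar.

Doomsday rule: the anchor day for the 1700s is Sunday. For year 43: 43÷12 = 3 r 7, and 7÷4 = 1, so 3+7+1 = 11.
Sunday + 11 ≡ Thursday — that's 1743's doomsday.
In June the doomsday date is Jun 6.
Jun 11 is 5 days after Jun 6; 5 mod 7 = 5, so Thursday + 5 = Tuesday.

Tuesday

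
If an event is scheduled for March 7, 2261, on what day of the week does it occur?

Doomsday rule: the anchor day for the 2200s is Friday. For year 61: 61÷12 = 5 r 1, and 1÷4 = 0, so 5+1+0 = 6.
Friday + 6 ≡ Thursday — that's 2261's doomsday.
In March the doomsday date is Mar 14.
Mar 7 is 7 days before Mar 14; 7 mod 7 = 0, so Thursday − 0 = Thursday.

Thursday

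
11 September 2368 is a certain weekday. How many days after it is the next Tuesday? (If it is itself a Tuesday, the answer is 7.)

6

Sep 11, 2368 is a Wednesday.
From Wednesday to the next Tuesday is 6 days.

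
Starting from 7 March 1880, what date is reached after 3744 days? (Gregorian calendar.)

June 7, 1890

+365 (one year) → Mar 7, 1881 (3379 left).
+365 (one year) → Mar 7, 1882 (3014 left).
+365 (one year) → Mar 7, 1883 (2649 left).
+366 (one year; includes Feb 29, 1884) → Mar 7, 1884 (2283 left).
+365 (one year) → Mar 7, 1885 (1918 left).
+365 (one year) → Mar 7, 1886 (1553 left).
+365 (one year) → Mar 7, 1887 (1188 left).
+366 (one year; includes Feb 29, 1888) → Mar 7, 1888 (822 left).
+365 (one year) → Mar 7, 1889 (457 left).
+365 (one year) → Mar 7, 1890 (92 left).
Mar has 31 days: +25 → Apr 1, 1890 (67 left).
Apr has 30 days: +30 → May 1, 1890 (37 left).
May has 31 days: +31 → Jun 1, 1890 (6 left).
+6 → Jun 7, 1890.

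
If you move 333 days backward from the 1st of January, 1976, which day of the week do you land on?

Sunday

First find the weekday of Jan 1, 1976. Doomsday rule: the anchor day for the 1900s is Wednesday. For year 76: 76÷12 = 6 r 4, and 4÷4 = 1, so 6+4+1 = 11.
Wednesday + 11 ≡ Sunday — that's 1976's doomsday.
In January the doomsday date is Jan 4 (1976 is a leap year (divisible by 4)).
Jan 1 is 3 days before Jan 4; 3 mod 7 = 3, so Sunday − 3 = Thursday.
333 mod 7 = 4, so 333 days before a Thursday is Thursday − 4 = Sunday.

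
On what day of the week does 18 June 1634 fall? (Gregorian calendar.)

Doomsday rule: the anchor day for the 1600s is Tuesday. For year 34: 34÷12 = 2 r 10, and 10÷4 = 2, so 2+10+2 = 14.
Tuesday + 14 ≡ Tuesday — that's 1634's doomsday.
In June the doomsday date is Jun 6.
Jun 18 is 12 days after Jun 6; 12 mod 7 = 5, so Tuesday + 5 = Sunday.

Sunday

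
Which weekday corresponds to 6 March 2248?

Doomsday rule: the anchor day for the 2200s is Friday. For year 48: 48÷12 = 4 r 0, and 0÷4 = 0, so 4+0+0 = 4.
Friday + 4 ≡ Tuesday — that's 2248's doomsday.
In March the doomsday date is Mar 14.
Mar 6 is 8 days before Mar 14; 8 mod 7 = 1, so Tuesday − 1 = Monday.

Monday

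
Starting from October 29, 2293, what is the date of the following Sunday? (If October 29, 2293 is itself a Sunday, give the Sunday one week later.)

November 5, 2293

Oct 29, 2293 is a Sunday.
From Sunday to the next Sunday is 7 days.
Oct 29, 2293 + 7 = Nov 5, 2293.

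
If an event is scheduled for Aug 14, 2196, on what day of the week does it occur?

Doomsday rule: the anchor day for the 2100s is Sunday. For year 96: 96÷12 = 8 r 0, and 0÷4 = 0, so 8+0+0 = 8.
Sunday + 8 ≡ Monday — that's 2196's doomsday.
In August the doomsday date is Aug 8.
Aug 14 is 6 days after Aug 8; 6 mod 7 = 6, so Monday + 6 = Sunday.

Sunday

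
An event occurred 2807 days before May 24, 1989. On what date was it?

−365 (one year) → May 24, 1988 (2442 left).
−366 (one year; includes Feb 29, 1988) → May 24, 1987 (2076 left).
−365 (one year) → May 24, 1986 (1711 left).
−365 (one year) → May 24, 1985 (1346 left).
−365 (one year) → May 24, 1984 (981 left).
−366 (one year; includes Feb 29, 1984) → May 24, 1983 (615 left).
−365 (one year) → May 24, 1982 (250 left).
−24 → Apr 30, 1982 (end of Apr, 30 days; 226 left).
−30 → Mar 31, 1982 (end of Mar, 31 days; 196 left).
−31 → Feb 28, 1982 (end of Feb, 28 days; 165 left).
−28 → Jan 31, 1982 (end of Jan, 31 days; 137 left).
−31 → Dec 31, 1981 (end of Dec, 31 days; 106 left).
−31 → Nov 30, 1981 (end of Nov, 30 days; 75 left).
−30 → Oct 31, 1981 (end of Oct, 31 days; 45 left).
−31 → Sep 30, 1981 (end of Sep, 30 days; 14 left).
−14 → Sep 16, 1981.

September 16, 1981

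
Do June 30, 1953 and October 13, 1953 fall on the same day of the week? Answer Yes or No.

Yes

From Jun 30, 1953 to Oct 13, 1953 is 105 days.
105 mod 7 = 0, so they are the same weekday.
(Jun 30, 1953 is a Tuesday; Oct 13, 1953 is a Tuesday.)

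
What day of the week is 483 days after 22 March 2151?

Monday

Mar 22, 2151 is a Monday.
483 mod 7 = 0, so 483 days after a Monday is Monday + 0 = Monday.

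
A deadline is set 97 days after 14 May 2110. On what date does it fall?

May has 31 days: +18 → Jun 1, 2110 (79 left).
Jun has 30 days: +30 → Jul 1, 2110 (49 left).
Jul has 31 days: +31 → Aug 1, 2110 (18 left).
+18 → Aug 19, 2110.

August 19, 2110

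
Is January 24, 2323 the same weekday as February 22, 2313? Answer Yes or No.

No

From Feb 22, 2313 to Jan 24, 2323 is 3623 days.
3623 mod 7 = 4, so they are different weekdays.
(Feb 22, 2313 is a Saturday; Jan 24, 2323 is a Wednesday.)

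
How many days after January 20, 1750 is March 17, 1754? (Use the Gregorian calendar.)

Jan 20, 1750 → Jan 20, 1751: 365 days.
Jan 20, 1751 → Jan 20, 1752: 365 days.
Jan 20, 1752 → Jan 20, 1753: 366 days (Feb 29, 1752 is in that span).
Jan 20, 1753 → Jan 20, 1754: 365 days.
Jan 20, 1754 → Feb 20, 1754: 31 days (January has 31).
Feb 20, 1754 → Mar 17, 1754: 25 days.
Total: 1517 days.

1517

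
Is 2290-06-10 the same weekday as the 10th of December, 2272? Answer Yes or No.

From Dec 10, 2272 to Jun 10, 2290 is 6391 days.
6391 mod 7 = 0, so they are the same weekday.
(Dec 10, 2272 is a Tuesday; Jun 10, 2290 is a Tuesday.)

Yes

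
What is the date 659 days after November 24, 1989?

September 14, 1991

+365 (one year) → Nov 24, 1990 (294 left).
Nov has 30 days: +7 → Dec 1, 1990 (287 left).
Dec has 31 days: +31 → Jan 1, 1991 (256 left).
Jan has 31 days: +31 → Feb 1, 1991 (225 left).
Feb has 28 days: +28 → Mar 1, 1991 (197 left).
Mar has 31 days: +31 → Apr 1, 1991 (166 left).
Apr has 30 days: +30 → May 1, 1991 (136 left).
May has 31 days: +31 → Jun 1, 1991 (105 left).
Jun has 30 days: +30 → Jul 1, 1991 (75 left).
Jul has 31 days: +31 → Aug 1, 1991 (44 left).
Aug has 31 days: +31 → Sep 1, 1991 (13 left).
+13 → Sep 14, 1991.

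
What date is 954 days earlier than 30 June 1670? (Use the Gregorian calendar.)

−365 (one year) → Jun 30, 1669 (589 left).
−365 (one year) → Jun 30, 1668 (224 left).
−30 → May 31, 1668 (end of May, 31 days; 194 left).
−31 → Apr 30, 1668 (end of Apr, 30 days; 163 left).
−30 → Mar 31, 1668 (end of Mar, 31 days; 133 left).
−31 → Feb 29, 1668 (end of Feb, 29 days; 102 left).
−29 → Jan 31, 1668 (end of Jan, 31 days; 73 left).
−31 → Dec 31, 1667 (end of Dec, 31 days; 42 left).
−31 → Nov 30, 1667 (end of Nov, 30 days; 11 left).
−11 → Nov 19, 1667.

November 19, 1667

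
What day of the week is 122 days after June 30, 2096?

Tuesday

First find the weekday of Jun 30, 2096. Doomsday rule: the anchor day for the 2000s is Tuesday. For year 96: 96÷12 = 8 r 0, and 0÷4 = 0, so 8+0+0 = 8.
Tuesday + 8 ≡ Wednesday — that's 2096's doomsday.
In June the doomsday date is Jun 6.
Jun 30 is 24 days after Jun 6; 24 mod 7 = 3, so Wednesday + 3 = Saturday.
122 mod 7 = 3, so 122 days after a Saturday is Saturday + 3 = Tuesday.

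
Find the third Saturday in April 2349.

April 16, 2349

April 1, 2349 is a Friday.
The first Saturday is therefore April 2 (1 days later).
The third Saturday is 2 + 2×7 = April 16.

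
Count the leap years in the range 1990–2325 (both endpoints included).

Multiples of 4 in [1990,2325]: 84.
Of those, multiples of 100: 4 (not leap unless ÷400).
Multiples of 400: 1.
Leap years = 84 − 4 + 1 = 81.

81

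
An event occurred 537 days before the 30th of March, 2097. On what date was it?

October 10, 2095

−365 (one year) → Mar 30, 2096 (172 left).
−30 → Feb 29, 2096 (end of Feb, 29 days; 142 left).
−29 → Jan 31, 2096 (end of Jan, 31 days; 113 left).
−31 → Dec 31, 2095 (end of Dec, 31 days; 82 left).
−31 → Nov 30, 2095 (end of Nov, 30 days; 51 left).
−30 → Oct 31, 2095 (end of Oct, 31 days; 21 left).
−21 → Oct 10, 2095.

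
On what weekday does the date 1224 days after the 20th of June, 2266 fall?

Tuesday

Jun 20, 2266 is a Wednesday.
1224 mod 7 = 6, so 1224 days after a Wednesday is Wednesday + 6 = Tuesday.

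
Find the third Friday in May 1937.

May 21, 1937

May 1, 1937 is a Saturday.
The first Friday is therefore May 7 (6 days later).
The third Friday is 7 + 2×7 = May 21.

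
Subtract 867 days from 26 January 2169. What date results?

−366 (one year; includes Feb 29, 2168) → Jan 26, 2168 (501 left).
−365 (one year) → Jan 26, 2167 (136 left).
−26 → Dec 31, 2166 (end of Dec, 31 days; 110 left).
−31 → Nov 30, 2166 (end of Nov, 30 days; 79 left).
−30 → Oct 31, 2166 (end of Oct, 31 days; 49 left).
−31 → Sep 30, 2166 (end of Sep, 30 days; 18 left).
−18 → Sep 12, 2166.

September 12, 2166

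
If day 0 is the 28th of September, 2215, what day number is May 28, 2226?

Sep 28, 2215 → Sep 28, 2216: 366 days (Feb 29, 2216 is in that span).
Sep 28, 2216 → Sep 28, 2217: 365 days.
Sep 28, 2217 → Sep 28, 2218: 365 days.
Sep 28, 2218 → Sep 28, 2219: 365 days.
Sep 28, 2219 → Sep 28, 2220: 366 days (Feb 29, 2220 is in that span).
Sep 28, 2220 → Sep 28, 2221: 365 days.
Sep 28, 2221 → Sep 28, 2222: 365 days.
Sep 28, 2222 → Sep 28, 2223: 365 days.
Sep 28, 2223 → Sep 28, 2224: 366 days (Feb 29, 2224 is in that span).
Sep 28, 2224 → Sep 28, 2225: 365 days.
Sep 28, 2225 → Oct 28, 2225: 30 days (September has 30).
Oct 28, 2225 → Nov 28, 2225: 31 days (October has 31).
Nov 28, 2225 → Dec 28, 2225: 30 days (November has 30).
Dec 28, 2225 → Jan 28, 2226: 31 days (December has 31).
Jan 28, 2226 → Feb 28, 2226: 31 days (January has 31).
Feb 28, 2226 → Mar 28, 2226: 28 days (February has 28).
Mar 28, 2226 → Apr 28, 2226: 31 days (March has 31).
Apr 28, 2226 → May 28, 2226: 30 days.
Total: 3895 days.

3895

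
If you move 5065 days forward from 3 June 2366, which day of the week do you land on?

Tuesday

First find the weekday of Jun 3, 2366. Doomsday rule: the anchor day for the 2300s is Wednesday. For year 66: 66÷12 = 5 r 6, and 6÷4 = 1, so 5+6+1 = 12.
Wednesday + 12 ≡ Monday — that's 2366's doomsday.
In June the doomsday date is Jun 6.
Jun 3 is 3 days before Jun 6; 3 mod 7 = 3, so Monday − 3 = Friday.
5065 mod 7 = 4, so 5065 days after a Friday is Friday + 4 = Tuesday.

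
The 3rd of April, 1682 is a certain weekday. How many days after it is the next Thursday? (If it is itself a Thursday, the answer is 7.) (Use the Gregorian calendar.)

Apr 3, 1682 is a Friday.
From Friday to the next Thursday is 6 days.

6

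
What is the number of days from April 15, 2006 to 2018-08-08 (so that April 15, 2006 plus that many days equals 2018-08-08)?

Apr 15, 2006 → Apr 15, 2007: 365 days.
Apr 15, 2007 → Apr 15, 2008: 366 days (Feb 29, 2008 is in that span).
Apr 15, 2008 → Apr 15, 2009: 365 days.
Apr 15, 2009 → Apr 15, 2010: 365 days.
Apr 15, 2010 → Apr 15, 2011: 365 days.
Apr 15, 2011 → Apr 15, 2012: 366 days (Feb 29, 2012 is in that span).
Apr 15, 2012 → Apr 15, 2013: 365 days.
Apr 15, 2013 → Apr 15, 2014: 365 days.
Apr 15, 2014 → Apr 15, 2015: 365 days.
Apr 15, 2015 → Apr 15, 2016: 366 days (Feb 29, 2016 is in that span).
Apr 15, 2016 → Apr 15, 2017: 365 days.
Apr 15, 2017 → Apr 15, 2018: 365 days.
Apr 15, 2018 → May 15, 2018: 30 days (April has 30).
May 15, 2018 → Jun 15, 2018: 31 days (May has 31).
Jun 15, 2018 → Jul 15, 2018: 30 days (June has 30).
Jul 15, 2018 → Aug 8, 2018: 24 days.
Total: 4498 days.

4498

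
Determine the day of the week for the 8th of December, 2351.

Doomsday rule: the anchor day for the 2300s is Wednesday. For year 51: 51÷12 = 4 r 3, and 3÷4 = 0, so 4+3+0 = 7.
Wednesday + 7 ≡ Wednesday — that's 2351's doomsday.
In December the doomsday date is Dec 12.
Dec 8 is 4 days before Dec 12; 4 mod 7 = 4, so Wednesday − 4 = Saturday.

Saturday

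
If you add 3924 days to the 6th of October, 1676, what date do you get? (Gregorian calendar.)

July 5, 1687

+365 (one year) → Oct 6, 1677 (3559 left).
+365 (one year) → Oct 6, 1678 (3194 left).
+365 (one year) → Oct 6, 1679 (2829 left).
+366 (one year; includes Feb 29, 1680) → Oct 6, 1680 (2463 left).
+365 (one year) → Oct 6, 1681 (2098 left).
+365 (one year) → Oct 6, 1682 (1733 left).
+365 (one year) → Oct 6, 1683 (1368 left).
+366 (one year; includes Feb 29, 1684) → Oct 6, 1684 (1002 left).
+365 (one year) → Oct 6, 1685 (637 left).
+365 (one year) → Oct 6, 1686 (272 left).
Oct has 31 days: +26 → Nov 1, 1686 (246 left).
Nov has 30 days: +30 → Dec 1, 1686 (216 left).
Dec has 31 days: +31 → Jan 1, 1687 (185 left).
Jan has 31 days: +31 → Feb 1, 1687 (154 left).
Feb has 28 days: +28 → Mar 1, 1687 (126 left).
Mar has 31 days: +31 → Apr 1, 1687 (95 left).
Apr has 30 days: +30 → May 1, 1687 (65 left).
May has 31 days: +31 → Jun 1, 1687 (34 left).
Jun has 30 days: +30 → Jul 1, 1687 (4 left).
+4 → Jul 5, 1687.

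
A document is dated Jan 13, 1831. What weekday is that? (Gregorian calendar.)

Doomsday rule: the anchor day for the 1800s is Friday. For year 31: 31÷12 = 2 r 7, and 7÷4 = 1, so 2+7+1 = 10.
Friday + 10 ≡ Monday — that's 1831's doomsday.
In January the doomsday date is Jan 3 (1831 is not a leap year).
Jan 13 is 10 days after Jan 3; 10 mod 7 = 3, so Monday + 3 = Thursday.

Thursday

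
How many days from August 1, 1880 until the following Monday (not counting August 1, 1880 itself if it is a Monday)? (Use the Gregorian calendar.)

1

Aug 1, 1880 is a Sunday.
From Sunday to the next Monday is 1 day.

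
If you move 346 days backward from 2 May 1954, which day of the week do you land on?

First find the weekday of May 2, 1954. Doomsday rule: the anchor day for the 1900s is Wednesday. For year 54: 54÷12 = 4 r 6, and 6÷4 = 1, so 4+6+1 = 11.
Wednesday + 11 ≡ Sunday — that's 1954's doomsday.
In May the doomsday date is May 9.
May 2 is 7 days before May 9; 7 mod 7 = 0, so Sunday − 0 = Sunday.
346 mod 7 = 3, so 346 days before a Sunday is Sunday − 3 = Thursday.

Thursday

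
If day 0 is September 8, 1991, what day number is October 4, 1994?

Sep 8, 1991 → Sep 8, 1992: 366 days (Feb 29, 1992 is in that span).
Sep 8, 1992 → Sep 8, 1993: 365 days.
Sep 8, 1993 → Oct 8, 1993: 30 days (September has 30).
Oct 8, 1993 → Nov 8, 1993: 31 days (October has 31).
Nov 8, 1993 → Dec 8, 1993: 30 days (November has 30).
Dec 8, 1993 → Jan 8, 1994: 31 days (December has 31).
Jan 8, 1994 → Feb 8, 1994: 31 days (January has 31).
Feb 8, 1994 → Mar 8, 1994: 28 days (February has 28).
Mar 8, 1994 → Apr 8, 1994: 31 days (March has 31).
Apr 8, 1994 → May 8, 1994: 30 days (April has 30).
May 8, 1994 → Jun 8, 1994: 31 days (May has 31).
Jun 8, 1994 → Jul 8, 1994: 30 days (June has 30).
Jul 8, 1994 → Aug 8, 1994: 31 days (July has 31).
Aug 8, 1994 → Sep 8, 1994: 31 days (August has 31).
Sep 8, 1994 → Oct 4, 1994: 26 days.
Total: 1122 days.

1122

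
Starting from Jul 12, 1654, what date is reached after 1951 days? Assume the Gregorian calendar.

+365 (one year) → Jul 12, 1655 (1586 left).
+366 (one year; includes Feb 29, 1656) → Jul 12, 1656 (1220 left).
+365 (one year) → Jul 12, 1657 (855 left).
+365 (one year) → Jul 12, 1658 (490 left).
+365 (one year) → Jul 12, 1659 (125 left).
Jul has 31 days: +20 → Aug 1, 1659 (105 left).
Aug has 31 days: +31 → Sep 1, 1659 (74 left).
Sep has 30 days: +30 → Oct 1, 1659 (44 left).
Oct has 31 days: +31 → Nov 1, 1659 (13 left).
+13 → Nov 14, 1659.

November 14, 1659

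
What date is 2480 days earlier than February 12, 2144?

−365 (one year) → Feb 12, 2143 (2115 left).
−365 (one year) → Feb 12, 2142 (1750 left).
−365 (one year) → Feb 12, 2141 (1385 left).
−366 (one year; includes Feb 29, 2140) → Feb 12, 2140 (1019 left).
−365 (one year) → Feb 12, 2139 (654 left).
−365 (one year) → Feb 12, 2138 (289 left).
−12 → Jan 31, 2138 (end of Jan, 31 days; 277 left).
−31 → Dec 31, 2137 (end of Dec, 31 days; 246 left).
−31 → Nov 30, 2137 (end of Nov, 30 days; 215 left).
−30 → Oct 31, 2137 (end of Oct, 31 days; 185 left).
−31 → Sep 30, 2137 (end of Sep, 30 days; 154 left).
−30 → Aug 31, 2137 (end of Aug, 31 days; 124 left).
−31 → Jul 31, 2137 (end of Jul, 31 days; 93 left).
−31 → Jun 30, 2137 (end of Jun, 30 days; 62 left).
−30 → May 31, 2137 (end of May, 31 days; 32 left).
−31 → Apr 30, 2137 (end of Apr, 30 days; 1 left).
−1 → Apr 29, 2137.

April 29, 2137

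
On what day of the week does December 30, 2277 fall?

Sunday

Doomsday rule: the anchor day for the 2200s is Friday. For year 77: 77÷12 = 6 r 5, and 5÷4 = 1, so 6+5+1 = 12.
Friday + 12 ≡ Wednesday — that's 2277's doomsday.
In December the doomsday date is Dec 12.
Dec 30 is 18 days after Dec 12; 18 mod 7 = 4, so Wednesday + 4 = Sunday.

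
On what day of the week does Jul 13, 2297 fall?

Tuesday

Doomsday rule: the anchor day for the 2200s is Friday. For year 97: 97÷12 = 8 r 1, and 1÷4 = 0, so 8+1+0 = 9.
Friday + 9 ≡ Sunday — that's 2297's doomsday.
In July the doomsday date is Jul 11.
Jul 13 is 2 days after Jul 11; 2 mod 7 = 2, so Sunday + 2 = Tuesday.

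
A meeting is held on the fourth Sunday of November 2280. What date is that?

November 1, 2280 is a Monday.
The first Sunday is therefore November 7 (6 days later).
The fourth Sunday is 7 + 3×7 = November 28.

November 28, 2280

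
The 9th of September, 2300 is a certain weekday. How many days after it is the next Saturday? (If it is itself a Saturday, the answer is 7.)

6

Sep 9, 2300 is a Sunday.
From Sunday to the next Saturday is 6 days.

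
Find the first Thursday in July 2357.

July 4, 2357

July 1, 2357 is a Monday.
The first Thursday is therefore July 4 (3 days later).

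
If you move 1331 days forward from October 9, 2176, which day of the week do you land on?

First find the weekday of Oct 9, 2176. Doomsday rule: the anchor day for the 2100s is Sunday. For year 76: 76÷12 = 6 r 4, and 4÷4 = 1, so 6+4+1 = 11.
Sunday + 11 ≡ Thursday — that's 2176's doomsday.
In October the doomsday date is Oct 10.
Oct 9 is 1 day before Oct 10; 1 mod 7 = 1, so Thursday − 1 = Wednesday.
1331 mod 7 = 1, so 1331 days after a Wednesday is Wednesday + 1 = Thursday.

Thursday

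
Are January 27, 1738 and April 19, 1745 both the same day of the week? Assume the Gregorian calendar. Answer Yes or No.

Yes

From Jan 27, 1738 to Apr 19, 1745 is 2639 days.
2639 mod 7 = 0, so they are the same weekday.
(Jan 27, 1738 is a Monday; Apr 19, 1745 is a Monday.)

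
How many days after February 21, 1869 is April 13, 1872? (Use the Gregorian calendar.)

1147

Feb 21, 1869 → Feb 21, 1870: 365 days.
Feb 21, 1870 → Feb 21, 1871: 365 days.
Feb 21, 1871 → Feb 21, 1872: 365 days.
Feb 21, 1872 → Mar 21, 1872: 29 days (February has 29).
Mar 21, 1872 → Apr 13, 1872: 23 days.
Total: 1147 days.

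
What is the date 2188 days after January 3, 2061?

December 31, 2066

+365 (one year) → Jan 3, 2062 (1823 left).
+365 (one year) → Jan 3, 2063 (1458 left).
+365 (one year) → Jan 3, 2064 (1093 left).
+366 (one year; includes Feb 29, 2064) → Jan 3, 2065 (727 left).
+365 (one year) → Jan 3, 2066 (362 left).
Jan has 31 days: +29 → Feb 1, 2066 (333 left).
Feb has 28 days: +28 → Mar 1, 2066 (305 left).
Mar has 31 days: +31 → Apr 1, 2066 (274 left).
Apr has 30 days: +30 → May 1, 2066 (244 left).
May has 31 days: +31 → Jun 1, 2066 (213 left).
Jun has 30 days: +30 → Jul 1, 2066 (183 left).
Jul has 31 days: +31 → Aug 1, 2066 (152 left).
Aug has 31 days: +31 → Sep 1, 2066 (121 left).
Sep has 30 days: +30 → Oct 1, 2066 (91 left).
Oct has 31 days: +31 → Nov 1, 2066 (60 left).
Nov has 30 days: +30 → Dec 1, 2066 (30 left).
+30 → Dec 31, 2066.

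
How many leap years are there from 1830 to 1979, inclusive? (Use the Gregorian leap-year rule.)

36

Multiples of 4 in [1830,1979]: 37.
Of those, multiples of 100: 1 (not leap unless ÷400).
Multiples of 400: 0.
Leap years = 37 − 1 + 0 = 36.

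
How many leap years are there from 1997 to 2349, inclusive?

85

Multiples of 4 in [1997,2349]: 88.
Of those, multiples of 100: 4 (not leap unless ÷400).
Multiples of 400: 1.
Leap years = 88 − 4 + 1 = 85.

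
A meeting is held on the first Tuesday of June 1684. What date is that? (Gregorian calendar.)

June 1, 1684 is a Thursday.
The first Tuesday is therefore June 6 (5 days later).

June 6, 1684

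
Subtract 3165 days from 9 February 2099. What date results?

−365 (one year) → Feb 9, 2098 (2800 left).
−365 (one year) → Feb 9, 2097 (2435 left).
−366 (one year; includes Feb 29, 2096) → Feb 9, 2096 (2069 left).
−365 (one year) → Feb 9, 2095 (1704 left).
−365 (one year) → Feb 9, 2094 (1339 left).
−365 (one year) → Feb 9, 2093 (974 left).
−366 (one year; includes Feb 29, 2092) → Feb 9, 2092 (608 left).
−365 (one year) → Feb 9, 2091 (243 left).
−9 → Jan 31, 2091 (end of Jan, 31 days; 234 left).
−31 → Dec 31, 2090 (end of Dec, 31 days; 203 left).
−31 → Nov 30, 2090 (end of Nov, 30 days; 172 left).
−30 → Oct 31, 2090 (end of Oct, 31 days; 142 left).
−31 → Sep 30, 2090 (end of Sep, 30 days; 111 left).
−30 → Aug 31, 2090 (end of Aug, 31 days; 81 left).
−31 → Jul 31, 2090 (end of Jul, 31 days; 50 left).
−31 → Jun 30, 2090 (end of Jun, 30 days; 19 left).
−19 → Jun 11, 2090.

June 11, 2090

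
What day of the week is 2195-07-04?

Doomsday rule: the anchor day for the 2100s is Sunday. For year 95: 95÷12 = 7 r 11, and 11÷4 = 2, so 7+11+2 = 20.
Sunday + 20 ≡ Saturday — that's 2195's doomsday.
In July the doomsday date is Jul 11.
Jul 4 is 7 days before Jul 11; 7 mod 7 = 0, so Saturday − 0 = Saturday.

Saturday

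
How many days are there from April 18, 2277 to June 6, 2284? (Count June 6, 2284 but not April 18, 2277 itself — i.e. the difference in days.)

2606

Apr 18, 2277 → Apr 18, 2278: 365 days.
Apr 18, 2278 → Apr 18, 2279: 365 days.
Apr 18, 2279 → Apr 18, 2280: 366 days (Feb 29, 2280 is in that span).
Apr 18, 2280 → Apr 18, 2281: 365 days.
Apr 18, 2281 → Apr 18, 2282: 365 days.
Apr 18, 2282 → Apr 18, 2283: 365 days.
Apr 18, 2283 → Apr 18, 2284: 366 days (Feb 29, 2284 is in that span).
Apr 18, 2284 → May 18, 2284: 30 days (April has 30).
May 18, 2284 → Jun 6, 2284: 19 days.
Total: 2606 days.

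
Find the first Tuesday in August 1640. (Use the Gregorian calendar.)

August 1, 1640 is a Wednesday.
The first Tuesday is therefore August 7 (6 days later).

August 7, 1640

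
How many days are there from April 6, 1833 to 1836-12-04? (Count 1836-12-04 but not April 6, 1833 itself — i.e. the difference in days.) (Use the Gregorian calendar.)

Apr 6, 1833 → Apr 6, 1834: 365 days.
Apr 6, 1834 → Apr 6, 1835: 365 days.
Apr 6, 1835 → Apr 6, 1836: 366 days (Feb 29, 1836 is in that span).
Apr 6, 1836 → May 6, 1836: 30 days (April has 30).
May 6, 1836 → Jun 6, 1836: 31 days (May has 31).
Jun 6, 1836 → Jul 6, 1836: 30 days (June has 30).
Jul 6, 1836 → Aug 6, 1836: 31 days (July has 31).
Aug 6, 1836 → Sep 6, 1836: 31 days (August has 31).
Sep 6, 1836 → Oct 6, 1836: 30 days (September has 30).
Oct 6, 1836 → Nov 6, 1836: 31 days (October has 31).
Nov 6, 1836 → Dec 4, 1836: 28 days.
Total: 1338 days.

1338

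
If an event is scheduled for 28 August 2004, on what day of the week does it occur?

Saturday

January 1, 2004 is a Thursday.
Jan 1, 2004 → Feb 1, 2004: 31 days (January has 31).
Feb 1, 2004 → Mar 1, 2004: 29 days (February has 29).
Mar 1, 2004 → Apr 1, 2004: 31 days (March has 31).
Apr 1, 2004 → May 1, 2004: 30 days (April has 30).
May 1, 2004 → Jun 1, 2004: 31 days (May has 31).
Jun 1, 2004 → Jul 1, 2004: 30 days (June has 30).
Jul 1, 2004 → Aug 1, 2004: 31 days (July has 31).
Aug 1, 2004 → Aug 28, 2004: 27 days.
Total: 240 days.
240 mod 7 = 2, so Thursday + 2 = Saturday.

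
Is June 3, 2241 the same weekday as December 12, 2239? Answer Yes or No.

Yes

From Dec 12, 2239 to Jun 3, 2241 is 539 days.
539 mod 7 = 0, so they are the same weekday.
(Dec 12, 2239 is a Thursday; Jun 3, 2241 is a Thursday.)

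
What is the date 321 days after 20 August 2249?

Aug has 31 days: +12 → Sep 1, 2249 (309 left).
Sep has 30 days: +30 → Oct 1, 2249 (279 left).
Oct has 31 days: +31 → Nov 1, 2249 (248 left).
Nov has 30 days: +30 → Dec 1, 2249 (218 left).
Dec has 31 days: +31 → Jan 1, 2250 (187 left).
Jan has 31 days: +31 → Feb 1, 2250 (156 left).
Feb has 28 days: +28 → Mar 1, 2250 (128 left).
Mar has 31 days: +31 → Apr 1, 2250 (97 left).
Apr has 30 days: +30 → May 1, 2250 (67 left).
May has 31 days: +31 → Jun 1, 2250 (36 left).
Jun has 30 days: +30 → Jul 1, 2250 (6 left).
+6 → Jul 7, 2250.

July 7, 2250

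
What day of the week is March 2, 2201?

Doomsday rule: the anchor day for the 2200s is Friday. For year 01: 1÷12 = 0 r 1, and 1÷4 = 0, so 0+1+0 = 1.
Friday + 1 ≡ Saturday — that's 2201's doomsday.
In March the doomsday date is Mar 14.
Mar 2 is 12 days before Mar 14; 12 mod 7 = 5, so Saturday − 5 = Monday.

Monday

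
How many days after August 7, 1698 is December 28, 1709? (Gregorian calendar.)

4160

Aug 7, 1698 → Aug 7, 1699: 365 days.
Aug 7, 1699 → Aug 7, 1700: 365 days.
Aug 7, 1700 → Aug 7, 1701: 365 days.
Aug 7, 1701 → Aug 7, 1702: 365 days.
Aug 7, 1702 → Aug 7, 1703: 365 days.
Aug 7, 1703 → Aug 7, 1704: 366 days (Feb 29, 1704 is in that span).
Aug 7, 1704 → Aug 7, 1705: 365 days.
Aug 7, 1705 → Aug 7, 1706: 365 days.
Aug 7, 1706 → Aug 7, 1707: 365 days.
Aug 7, 1707 → Aug 7, 1708: 366 days (Feb 29, 1708 is in that span).
Aug 7, 1708 → Aug 7, 1709: 365 days.
Aug 7, 1709 → Sep 7, 1709: 31 days (August has 31).
Sep 7, 1709 → Oct 7, 1709: 30 days (September has 30).
Oct 7, 1709 → Nov 7, 1709: 31 days (October has 31).
Nov 7, 1709 → Dec 7, 1709: 30 days (November has 30).
Dec 7, 1709 → Dec 28, 1709: 21 days.
Total: 4160 days.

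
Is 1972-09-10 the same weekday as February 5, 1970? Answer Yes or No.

No

From Feb 5, 1970 to Sep 10, 1972 is 948 days.
948 mod 7 = 3, so they are different weekdays.
(Feb 5, 1970 is a Thursday; Sep 10, 1972 is a Sunday.)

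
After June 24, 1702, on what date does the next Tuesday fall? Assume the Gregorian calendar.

Jun 24, 1702 is a Saturday.
From Saturday to the next Tuesday is 3 days.
Jun 24, 1702 + 3 = Jun 27, 1702.

June 27, 1702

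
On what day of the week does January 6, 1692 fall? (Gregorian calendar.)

Sunday

Doomsday rule: the anchor day for the 1600s is Tuesday. For year 92: 92÷12 = 7 r 8, and 8÷4 = 2, so 7+8+2 = 17.
Tuesday + 17 ≡ Friday — that's 1692's doomsday.
In January the doomsday date is Jan 4 (1692 is a leap year (divisible by 4)).
Jan 6 is 2 days after Jan 4; 2 mod 7 = 2, so Friday + 2 = Sunday.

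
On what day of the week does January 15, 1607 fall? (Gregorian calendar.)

Doomsday rule: the anchor day for the 1600s is Tuesday. For year 07: 7÷12 = 0 r 7, and 7÷4 = 1, so 0+7+1 = 8.
Tuesday + 8 ≡ Wednesday — that's 1607's doomsday.
In January the doomsday date is Jan 3 (1607 is not a leap year).
Jan 15 is 12 days after Jan 3; 12 mod 7 = 5, so Wednesday + 5 = Monday.

Monday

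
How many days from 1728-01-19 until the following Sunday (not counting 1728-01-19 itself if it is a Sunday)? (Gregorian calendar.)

6

Jan 19, 1728 is a Monday.
From Monday to the next Sunday is 6 days.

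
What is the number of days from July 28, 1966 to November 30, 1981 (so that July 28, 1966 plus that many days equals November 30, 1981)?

5604

Jul 28, 1966 → Jul 28, 1967: 365 days.
Jul 28, 1967 → Jul 28, 1968: 366 days (Feb 29, 1968 is in that span).
Jul 28, 1968 → Jul 28, 1969: 365 days.
Jul 28, 1969 → Jul 28, 1970: 365 days.
Jul 28, 1970 → Jul 28, 1971: 365 days.
Jul 28, 1971 → Jul 28, 1972: 366 days (Feb 29, 1972 is in that span).
Jul 28, 1972 → Jul 28, 1973: 365 days.
Jul 28, 1973 → Jul 28, 1974: 365 days.
Jul 28, 1974 → Jul 28, 1975: 365 days.
Jul 28, 1975 → Jul 28, 1976: 366 days (Feb 29, 1976 is in that span).
Jul 28, 1976 → Jul 28, 1977: 365 days.
Jul 28, 1977 → Jul 28, 1978: 365 days.
Jul 28, 1978 → Jul 28, 1979: 365 days.
Jul 28, 1979 → Jul 28, 1980: 366 days (Feb 29, 1980 is in that span).
Jul 28, 1980 → Jul 28, 1981: 365 days.
Jul 28, 1981 → Aug 28, 1981: 31 days (July has 31).
Aug 28, 1981 → Sep 28, 1981: 31 days (August has 31).
Sep 28, 1981 → Oct 28, 1981: 30 days (September has 30).
Oct 28, 1981 → Nov 28, 1981: 31 days (October has 31).
Nov 28, 1981 → Nov 30, 1981: 2 days.
Total: 5604 days.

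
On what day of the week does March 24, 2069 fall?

Sunday

Doomsday rule: the anchor day for the 2000s is Tuesday. For year 69: 69÷12 = 5 r 9, and 9÷4 = 2, so 5+9+2 = 16.
Tuesday + 16 ≡ Thursday — that's 2069's doomsday.
In March the doomsday date is Mar 14.
Mar 24 is 10 days after Mar 14; 10 mod 7 = 3, so Thursday + 3 = Sunday.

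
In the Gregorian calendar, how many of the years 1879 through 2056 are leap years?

Multiples of 4 in [1879,2056]: 45.
Of those, multiples of 100: 2 (not leap unless ÷400).
Multiples of 400: 1.
Leap years = 45 − 2 + 1 = 44.

44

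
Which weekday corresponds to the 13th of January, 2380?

Doomsday rule: the anchor day for the 2300s is Wednesday. For year 80: 80÷12 = 6 r 8, and 8÷4 = 2, so 6+8+2 = 16.
Wednesday + 16 ≡ Friday — that's 2380's doomsday.
In January the doomsday date is Jan 4 (2380 is a leap year (divisible by 4)).
Jan 13 is 9 days after Jan 4; 9 mod 7 = 2, so Friday + 2 = Sunday.

Sunday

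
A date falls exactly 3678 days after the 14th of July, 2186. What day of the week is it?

Jul 14, 2186 is a Friday.
3678 mod 7 = 3, so 3678 days after a Friday is Friday + 3 = Monday.

Monday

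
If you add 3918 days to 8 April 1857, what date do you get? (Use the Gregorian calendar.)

+365 (one year) → Apr 8, 1858 (3553 left).
+365 (one year) → Apr 8, 1859 (3188 left).
+366 (one year; includes Feb 29, 1860) → Apr 8, 1860 (2822 left).
+365 (one year) → Apr 8, 1861 (2457 left).
+365 (one year) → Apr 8, 1862 (2092 left).
+365 (one year) → Apr 8, 1863 (1727 left).
+366 (one year; includes Feb 29, 1864) → Apr 8, 1864 (1361 left).
+365 (one year) → Apr 8, 1865 (996 left).
+365 (one year) → Apr 8, 1866 (631 left).
+365 (one year) → Apr 8, 1867 (266 left).
Apr has 30 days: +23 → May 1, 1867 (243 left).
May has 31 days: +31 → Jun 1, 1867 (212 left).
Jun has 30 days: +30 → Jul 1, 1867 (182 left).
Jul has 31 days: +31 → Aug 1, 1867 (151 left).
Aug has 31 days: +31 → Sep 1, 1867 (120 left).
Sep has 30 days: +30 → Oct 1, 1867 (90 left).
Oct has 31 days: +31 → Nov 1, 1867 (59 left).
Nov has 30 days: +30 → Dec 1, 1867 (29 left).
+29 → Dec 30, 1867.

December 30, 1867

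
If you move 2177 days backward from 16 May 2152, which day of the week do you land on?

May 16, 2152 is a Tuesday.
2177 mod 7 = 0, so 2177 days before a Tuesday is Tuesday − 0 = Tuesday.

Tuesday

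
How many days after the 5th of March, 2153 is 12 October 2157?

Mar 5, 2153 → Mar 5, 2154: 365 days.
Mar 5, 2154 → Mar 5, 2155: 365 days.
Mar 5, 2155 → Mar 5, 2156: 366 days (Feb 29, 2156 is in that span).
Mar 5, 2156 → Mar 5, 2157: 365 days.
Mar 5, 2157 → Apr 5, 2157: 31 days (March has 31).
Apr 5, 2157 → May 5, 2157: 30 days (April has 30).
May 5, 2157 → Jun 5, 2157: 31 days (May has 31).
Jun 5, 2157 → Jul 5, 2157: 30 days (June has 30).
Jul 5, 2157 → Aug 5, 2157: 31 days (July has 31).
Aug 5, 2157 → Sep 5, 2157: 31 days (August has 31).
Sep 5, 2157 → Oct 5, 2157: 30 days (September has 30).
Oct 5, 2157 → Oct 12, 2157: 7 days.
Total: 1682 days.

1682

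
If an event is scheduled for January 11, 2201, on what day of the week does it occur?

Doomsday rule: the anchor day for the 2200s is Friday. For year 01: 1÷12 = 0 r 1, and 1÷4 = 0, so 0+1+0 = 1.
Friday + 1 ≡ Saturday — that's 2201's doomsday.
In January the doomsday date is Jan 3 (2201 is not a leap year).
Jan 11 is 8 days after Jan 3; 8 mod 7 = 1, so Saturday + 1 = Sunday.

Sunday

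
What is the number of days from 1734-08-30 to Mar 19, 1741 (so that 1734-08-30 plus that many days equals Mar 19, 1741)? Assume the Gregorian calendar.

Aug 30, 1734 → Aug 30, 1735: 365 days.
Aug 30, 1735 → Aug 30, 1736: 366 days (Feb 29, 1736 is in that span).
Aug 30, 1736 → Aug 30, 1737: 365 days.
Aug 30, 1737 → Aug 30, 1738: 365 days.
Aug 30, 1738 → Aug 30, 1739: 365 days.
Aug 30, 1739 → Aug 30, 1740: 366 days (Feb 29, 1740 is in that span).
Aug 30, 1740 → Sep 30, 1740: 31 days (August has 31).
Sep 30, 1740 → Oct 30, 1740: 30 days (September has 30).
Oct 30, 1740 → Nov 30, 1740: 31 days (October has 31).
Nov 30, 1740 → Dec 30, 1740: 30 days (November has 30).
Dec 30, 1740 → Jan 30, 1741: 31 days (December has 31).
Jan 30, 1741 → Feb 28, 1741: 29 days (January has 31).
Feb 28, 1741 → Mar 19, 1741: 19 days.
Total: 2393 days.

2393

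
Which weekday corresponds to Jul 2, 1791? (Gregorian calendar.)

Doomsday rule: the anchor day for the 1700s is Sunday. For year 91: 91÷12 = 7 r 7, and 7÷4 = 1, so 7+7+1 = 15.
Sunday + 15 ≡ Monday — that's 1791's doomsday.
In July the doomsday date is Jul 11.
Jul 2 is 9 days before Jul 11; 9 mod 7 = 2, so Monday − 2 = Saturday.

Saturday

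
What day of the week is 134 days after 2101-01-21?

First find the weekday of Jan 21, 2101. Doomsday rule: the anchor day for the 2100s is Sunday. For year 01: 1÷12 = 0 r 1, and 1÷4 = 0, so 0+1+0 = 1.
Sunday + 1 ≡ Monday — that's 2101's doomsday.
In January the doomsday date is Jan 3 (2101 is not a leap year).
Jan 21 is 18 days after Jan 3; 18 mod 7 = 4, so Monday + 4 = Friday.
134 mod 7 = 1, so 134 days after a Friday is Friday + 1 = Saturday.

Saturday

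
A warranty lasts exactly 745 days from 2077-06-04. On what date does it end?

+365 (one year) → Jun 4, 2078 (380 left).
Jun has 30 days: +27 → Jul 1, 2078 (353 left).
Jul has 31 days: +31 → Aug 1, 2078 (322 left).
Aug has 31 days: +31 → Sep 1, 2078 (291 left).
Sep has 30 days: +30 → Oct 1, 2078 (261 left).
Oct has 31 days: +31 → Nov 1, 2078 (230 left).
Nov has 30 days: +30 → Dec 1, 2078 (200 left).
Dec has 31 days: +31 → Jan 1, 2079 (169 left).
Jan has 31 days: +31 → Feb 1, 2079 (138 left).
Feb has 28 days: +28 → Mar 1, 2079 (110 left).
Mar has 31 days: +31 → Apr 1, 2079 (79 left).
Apr has 30 days: +30 → May 1, 2079 (49 left).
May has 31 days: +31 → Jun 1, 2079 (18 left).
+18 → Jun 19, 2079.

June 19, 2079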